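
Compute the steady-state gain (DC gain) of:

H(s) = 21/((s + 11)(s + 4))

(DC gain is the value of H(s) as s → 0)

DC gain = H(0) = 21/(11 × 4) = 21/44 = 0.4773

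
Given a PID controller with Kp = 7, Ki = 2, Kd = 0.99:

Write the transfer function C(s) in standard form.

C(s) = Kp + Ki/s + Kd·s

Substituting values: C(s) = 7 + 2/s + 0.99s = (0.99s² + 7s + 2)/s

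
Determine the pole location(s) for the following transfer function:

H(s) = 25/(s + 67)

Pole is where denominator = 0: s + 67 = 0, so s = -67.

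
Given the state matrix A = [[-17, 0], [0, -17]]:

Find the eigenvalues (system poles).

For diagonal matrix, eigenvalues are diagonal entries: λ₁ = -17, λ₂ = -17.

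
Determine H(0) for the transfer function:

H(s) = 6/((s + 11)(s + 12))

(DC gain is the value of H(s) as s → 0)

DC gain = H(0) = 6/(11 × 12) = 6/132 = 0.0455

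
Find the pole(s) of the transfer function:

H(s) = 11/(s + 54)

Pole is where denominator = 0: s + 54 = 0, so s = -54.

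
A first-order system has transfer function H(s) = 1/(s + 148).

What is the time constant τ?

For H(s) = 1/(s + 1/τ), the pole is at -1/τ = -148, so τ = 1/148 = 0.0068 s.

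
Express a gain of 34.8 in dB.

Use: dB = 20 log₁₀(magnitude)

dB = 20 log₁₀(34.8) = 30.8 dB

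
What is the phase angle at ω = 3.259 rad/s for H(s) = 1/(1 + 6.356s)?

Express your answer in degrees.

Phase = -arctan(ωτ) = -arctan(3.259 × 6.356) = -87.2°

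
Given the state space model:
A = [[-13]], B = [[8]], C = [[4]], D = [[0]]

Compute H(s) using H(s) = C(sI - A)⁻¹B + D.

(sI - A)⁻¹ = 1/(s + 13). H(s) = 4 × 8/(s + 13) + 0 = 32/(s + 13).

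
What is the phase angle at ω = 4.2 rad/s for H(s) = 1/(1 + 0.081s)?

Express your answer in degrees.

Phase = -arctan(ωτ) = -arctan(4.2 × 0.081) = -18.8°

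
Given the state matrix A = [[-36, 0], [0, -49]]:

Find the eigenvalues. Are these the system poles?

For diagonal matrix, eigenvalues are diagonal entries: λ₁ = -36, λ₂ = -49. Eigenvalues of A = system poles.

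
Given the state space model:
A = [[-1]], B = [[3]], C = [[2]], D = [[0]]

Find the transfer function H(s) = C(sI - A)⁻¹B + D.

(sI - A)⁻¹ = 1/(s + 1). H(s) = 2 × 3/(s + 1) + 0 = 6/(s + 1).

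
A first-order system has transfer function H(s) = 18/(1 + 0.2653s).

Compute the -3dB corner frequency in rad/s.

Corner frequency = 1/τ = 1/0.2653 = 3.769 rad/s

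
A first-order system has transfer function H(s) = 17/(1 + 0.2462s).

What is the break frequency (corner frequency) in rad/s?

Corner frequency = 1/τ = 1/0.2462 = 4.062 rad/s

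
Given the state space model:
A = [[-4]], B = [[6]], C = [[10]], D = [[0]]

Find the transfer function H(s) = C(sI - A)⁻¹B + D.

(sI - A)⁻¹ = 1/(s + 4). H(s) = 10 × 6/(s + 4) + 0 = 60/(s + 4).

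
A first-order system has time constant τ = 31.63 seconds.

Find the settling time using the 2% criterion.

For first-order system, 2% settling time ≈ 4τ = 4 × 31.63 = 126.52 s.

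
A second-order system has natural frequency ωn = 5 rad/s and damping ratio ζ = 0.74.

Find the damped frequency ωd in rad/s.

ωd = ωn√(1 - ζ²) = 5√(1 - 0.74²) = 3.36 rad/s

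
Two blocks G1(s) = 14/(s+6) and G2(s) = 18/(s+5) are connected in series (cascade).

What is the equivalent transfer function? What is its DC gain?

Series: multiply transfer functions. G_eq = 14/(s+6) × 18/(s+5) = 252/((s+6)(s+5)). DC gain = 252/(6×5) = 8.4.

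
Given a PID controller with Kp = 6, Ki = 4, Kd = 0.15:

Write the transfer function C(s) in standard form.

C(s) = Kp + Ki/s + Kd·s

Substituting values: C(s) = 6 + 4/s + 0.15s = (0.15s² + 6s + 4)/s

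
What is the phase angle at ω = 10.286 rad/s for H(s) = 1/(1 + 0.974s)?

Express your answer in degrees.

Phase = -arctan(ωτ) = -arctan(10.286 × 0.974) = -84.3°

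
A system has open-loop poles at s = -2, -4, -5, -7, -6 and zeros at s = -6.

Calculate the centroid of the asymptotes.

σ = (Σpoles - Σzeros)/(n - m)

σ = (Σpoles - Σzeros)/(n - m) = (-24 - (-6))/(5 - 1) = -18/4 = -4.5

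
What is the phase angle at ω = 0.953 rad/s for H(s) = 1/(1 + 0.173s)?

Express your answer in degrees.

Phase = -arctan(ωτ) = -arctan(0.953 × 0.173) = -9.4°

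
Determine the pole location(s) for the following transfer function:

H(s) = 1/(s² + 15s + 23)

Discriminant = 15² - 4×1×23 = 225 - 92 = 133 > 0, so two distinct real poles. Using quadratic formula: s = (-15 ± √133)/(2×1) = (-15 ± √133)/2, with √133 ≈ 11.5326. s₁ ≈ -1.7337, s₂ ≈ -13.2663. Poles: s₁ = -1.7337, s₂ = -13.2663.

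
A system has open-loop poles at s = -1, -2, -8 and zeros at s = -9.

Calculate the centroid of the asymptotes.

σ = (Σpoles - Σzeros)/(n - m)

σ = (Σpoles - Σzeros)/(n - m) = (-11 - (-9))/(3 - 1) = -2/2 = -1.0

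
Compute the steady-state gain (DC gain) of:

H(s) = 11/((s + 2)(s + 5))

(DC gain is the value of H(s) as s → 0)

DC gain = H(0) = 11/(2 × 5) = 11/10 = 1.1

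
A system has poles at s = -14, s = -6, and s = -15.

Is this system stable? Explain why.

All poles are in the left half-plane. System is stable.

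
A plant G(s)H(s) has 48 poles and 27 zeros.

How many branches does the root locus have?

Root locus has n branches where n = number of poles = 48.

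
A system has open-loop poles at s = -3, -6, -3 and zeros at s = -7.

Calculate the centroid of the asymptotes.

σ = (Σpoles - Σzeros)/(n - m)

σ = (Σpoles - Σzeros)/(n - m) = (-12 - (-7))/(3 - 1) = -5/2 = -2.5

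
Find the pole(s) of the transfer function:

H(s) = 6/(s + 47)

Pole is where denominator = 0: s + 47 = 0, so s = -47.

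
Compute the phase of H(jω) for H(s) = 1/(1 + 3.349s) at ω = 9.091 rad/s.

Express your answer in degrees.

Phase = -arctan(ωτ) = -arctan(9.091 × 3.349) = -88.1°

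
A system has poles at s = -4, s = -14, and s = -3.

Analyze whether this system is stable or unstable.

All poles are in the left half-plane. System is stable.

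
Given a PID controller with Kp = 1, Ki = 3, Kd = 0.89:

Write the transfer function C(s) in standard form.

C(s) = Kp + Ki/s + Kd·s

Substituting values: C(s) = 1 + 3/s + 0.89s = (0.89s² + s + 3)/s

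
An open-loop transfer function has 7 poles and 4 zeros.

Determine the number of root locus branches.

Root locus has n branches where n = number of poles = 7.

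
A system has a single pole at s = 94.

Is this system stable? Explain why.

Pole at s = 94 is in the right half-plane. Unstable.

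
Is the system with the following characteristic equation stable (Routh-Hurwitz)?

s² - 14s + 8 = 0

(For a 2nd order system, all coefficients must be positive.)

Coefficients: 1, -14, 8. b=-14 not positive, so system is unstable.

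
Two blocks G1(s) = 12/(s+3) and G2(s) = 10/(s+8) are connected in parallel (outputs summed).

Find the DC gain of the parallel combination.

Parallel: G_eq = G1 + G2. DC gain = G1(0) + G2(0) = 12/3 + 10/8 = 4 + 1.25 = 5.25.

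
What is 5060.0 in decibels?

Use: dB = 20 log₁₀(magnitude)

dB = 20 log₁₀(5060.0) = 74.1 dB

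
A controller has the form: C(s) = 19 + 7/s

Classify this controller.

This is a Proportional-Integral (PI) controller.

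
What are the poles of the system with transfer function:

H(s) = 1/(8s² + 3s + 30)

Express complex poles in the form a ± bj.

Discriminant = 3² - 4×8×30 = 9 - 960 = -951 < 0, so the poles are a complex conjugate pair s = (-3 ± j√951)/(2×8). Real part = -3/(2×8) = -3/16 = -0.1875; imaginary part = ±√951/(2×8) ≈ 1.9274. Poles: s = -0.1875 ± 1.9274j.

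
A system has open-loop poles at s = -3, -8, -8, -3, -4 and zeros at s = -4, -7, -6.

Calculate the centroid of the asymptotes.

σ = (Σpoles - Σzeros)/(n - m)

σ = (Σpoles - Σzeros)/(n - m) = (-26 - (-17))/(5 - 3) = -9/2 = -4.5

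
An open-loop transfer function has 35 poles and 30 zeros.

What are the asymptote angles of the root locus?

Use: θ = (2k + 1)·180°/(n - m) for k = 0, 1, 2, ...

n - m = 35 - 30 = 5. Angles: θk = (2k + 1)·180°/5 = 36°, 108°, 180°, 252°, 324°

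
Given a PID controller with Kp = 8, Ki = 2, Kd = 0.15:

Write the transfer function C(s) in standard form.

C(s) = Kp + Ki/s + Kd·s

Substituting values: C(s) = 8 + 2/s + 0.15s = (0.15s² + 8s + 2)/s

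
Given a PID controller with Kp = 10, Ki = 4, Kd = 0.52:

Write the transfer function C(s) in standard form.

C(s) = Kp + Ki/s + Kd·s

Substituting values: C(s) = 10 + 4/s + 0.52s = (0.52s² + 10s + 4)/s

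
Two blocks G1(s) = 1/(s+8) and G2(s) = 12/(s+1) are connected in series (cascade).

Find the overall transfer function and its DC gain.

Series: multiply transfer functions. G_eq = 1/(s+8) × 12/(s+1) = 12/((s+8)(s+1)). DC gain = 12/(8×1) = 1.5.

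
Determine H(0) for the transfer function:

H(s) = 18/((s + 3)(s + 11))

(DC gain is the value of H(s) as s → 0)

DC gain = H(0) = 18/(3 × 11) = 18/33 = 0.5455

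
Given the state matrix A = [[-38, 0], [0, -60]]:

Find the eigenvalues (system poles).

For diagonal matrix, eigenvalues are diagonal entries: λ₁ = -38, λ₂ = -60.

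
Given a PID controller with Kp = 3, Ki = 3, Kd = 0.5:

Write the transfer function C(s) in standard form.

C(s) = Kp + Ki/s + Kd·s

Substituting values: C(s) = 3 + 3/s + 0.5s = (0.5s² + 3s + 3)/s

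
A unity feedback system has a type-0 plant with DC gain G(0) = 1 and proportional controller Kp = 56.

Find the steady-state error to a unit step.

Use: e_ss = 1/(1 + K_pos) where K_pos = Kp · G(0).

K_pos = Kp · G(0) = 56 × 1 = 56. e_ss = 1/(1 + 56) = 0.0175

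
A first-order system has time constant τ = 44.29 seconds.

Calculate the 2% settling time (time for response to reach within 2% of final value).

For first-order system, 2% settling time ≈ 4τ = 4 × 44.29 = 177.16 s.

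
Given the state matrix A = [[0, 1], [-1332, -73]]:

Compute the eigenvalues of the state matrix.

det(A - λI) = λ² - (-73)λ + 1332 = (λ - (-37))(λ - (-36)). Eigenvalues: -37, -36.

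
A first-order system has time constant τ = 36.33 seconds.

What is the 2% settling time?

For first-order system, 2% settling time ≈ 4τ = 4 × 36.33 = 145.32 s.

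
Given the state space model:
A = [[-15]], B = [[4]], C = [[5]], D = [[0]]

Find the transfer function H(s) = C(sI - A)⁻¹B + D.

(sI - A)⁻¹ = 1/(s + 15). H(s) = 5 × 4/(s + 15) + 0 = 20/(s + 15).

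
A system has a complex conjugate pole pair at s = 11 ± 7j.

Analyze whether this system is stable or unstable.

Real part of poles is 11 (> 0, right half-plane). Unstable.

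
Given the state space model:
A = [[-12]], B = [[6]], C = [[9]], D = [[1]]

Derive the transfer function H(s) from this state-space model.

(sI - A)⁻¹ = 1/(s + 12). H(s) = 9×6/(s + 12) + 1 = (s + 66)/(s + 12).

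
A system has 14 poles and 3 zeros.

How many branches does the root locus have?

Root locus has n branches where n = number of poles = 14.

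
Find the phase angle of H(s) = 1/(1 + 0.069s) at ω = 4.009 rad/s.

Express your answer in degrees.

Phase = -arctan(ωτ) = -arctan(4.009 × 0.069) = -15.5°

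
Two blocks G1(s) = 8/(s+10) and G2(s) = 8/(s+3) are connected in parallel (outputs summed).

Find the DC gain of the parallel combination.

Parallel: G_eq = G1 + G2. DC gain = G1(0) + G2(0) = 8/10 + 8/3 = 0.8 + 2.6667 = 3.4667.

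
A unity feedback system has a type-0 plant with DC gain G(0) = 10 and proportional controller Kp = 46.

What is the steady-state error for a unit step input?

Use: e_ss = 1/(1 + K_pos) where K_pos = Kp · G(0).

K_pos = Kp · G(0) = 46 × 10 = 460. e_ss = 1/(1 + 460) = 0.0022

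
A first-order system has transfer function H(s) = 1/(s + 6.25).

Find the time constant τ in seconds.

For H(s) = 1/(s + 1/τ), the pole is at -1/τ = -6.25, so τ = 1/6.25 = 0.16 s.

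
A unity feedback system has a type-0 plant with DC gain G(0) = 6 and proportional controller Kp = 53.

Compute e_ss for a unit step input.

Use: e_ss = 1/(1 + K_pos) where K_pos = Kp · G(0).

K_pos = Kp · G(0) = 53 × 6 = 318. e_ss = 1/(1 + 318) = 0.0031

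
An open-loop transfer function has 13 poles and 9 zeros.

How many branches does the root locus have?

Root locus has n branches where n = number of poles = 13.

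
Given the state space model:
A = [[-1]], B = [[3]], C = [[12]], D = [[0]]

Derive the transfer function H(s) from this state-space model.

(sI - A)⁻¹ = 1/(s + 1). H(s) = 12 × 3/(s + 1) + 0 = 36/(s + 1).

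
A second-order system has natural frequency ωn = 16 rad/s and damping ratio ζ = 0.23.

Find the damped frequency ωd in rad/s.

ωd = ωn√(1 - ζ²) = 16√(1 - 0.23²) = 15.57 rad/s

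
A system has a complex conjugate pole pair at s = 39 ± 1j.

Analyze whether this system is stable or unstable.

Real part of poles is 39 (> 0, right half-plane). Unstable.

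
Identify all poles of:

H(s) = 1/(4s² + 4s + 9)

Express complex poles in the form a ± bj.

Discriminant = 4² - 4×4×9 = 16 - 144 = -128 < 0, so the poles are a complex conjugate pair s = (-4 ± j√128)/(2×4). Real part = -4/(2×4) = -4/8 = -0.5; imaginary part = ±√128/(2×4) ≈ 1.4142. Poles: s = -0.5 ± 1.4142j.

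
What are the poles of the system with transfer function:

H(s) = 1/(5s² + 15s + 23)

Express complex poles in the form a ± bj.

Discriminant = 15² - 4×5×23 = 225 - 460 = -235 < 0, so the poles are a complex conjugate pair s = (-15 ± j√235)/(2×5). Real part = -15/(2×5) = -15/10 = -1.5; imaginary part = ±√235/(2×5) ≈ 1.5330. Poles: s = -1.5 ± 1.5330j.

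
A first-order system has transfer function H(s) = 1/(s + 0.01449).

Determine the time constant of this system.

For H(s) = 1/(s + 1/τ), the pole is at -1/τ = -0.01449, so τ = 1/0.01449 = 69.01 s.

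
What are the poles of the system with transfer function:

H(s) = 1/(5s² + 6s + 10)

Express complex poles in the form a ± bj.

Discriminant = 6² - 4×5×10 = 36 - 200 = -164 < 0, so the poles are a complex conjugate pair s = (-6 ± j√164)/(2×5). Real part = -6/(2×5) = -6/10 = -0.6; imaginary part = ±√164/(2×5) ≈ 1.2806. Poles: s = -0.6 ± 1.2806j.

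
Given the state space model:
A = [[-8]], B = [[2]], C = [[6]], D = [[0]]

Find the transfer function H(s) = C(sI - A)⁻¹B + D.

(sI - A)⁻¹ = 1/(s + 8). H(s) = 6 × 2/(s + 8) + 0 = 12/(s + 8).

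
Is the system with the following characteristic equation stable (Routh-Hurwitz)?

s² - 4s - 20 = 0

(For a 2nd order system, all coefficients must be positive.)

Coefficients: 1, -4, -20. b=-4, c=-20 not positive, so system is unstable.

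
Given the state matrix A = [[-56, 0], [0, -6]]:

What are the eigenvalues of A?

For diagonal matrix, eigenvalues are diagonal entries: λ₁ = -56, λ₂ = -6.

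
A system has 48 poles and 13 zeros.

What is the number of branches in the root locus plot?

Root locus has n branches where n = number of poles = 48.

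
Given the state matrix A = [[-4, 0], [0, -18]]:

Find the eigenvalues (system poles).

For diagonal matrix, eigenvalues are diagonal entries: λ₁ = -4, λ₂ = -18.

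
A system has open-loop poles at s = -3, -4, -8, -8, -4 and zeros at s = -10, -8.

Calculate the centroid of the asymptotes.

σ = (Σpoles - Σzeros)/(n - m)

σ = (Σpoles - Σzeros)/(n - m) = (-27 - (-18))/(5 - 2) = -9/3 = -3.0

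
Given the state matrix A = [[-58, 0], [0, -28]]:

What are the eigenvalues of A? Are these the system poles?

For diagonal matrix, eigenvalues are diagonal entries: λ₁ = -58, λ₂ = -28. Eigenvalues of A = system poles.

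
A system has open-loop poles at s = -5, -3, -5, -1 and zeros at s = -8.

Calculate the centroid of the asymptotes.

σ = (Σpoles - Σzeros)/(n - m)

σ = (Σpoles - Σzeros)/(n - m) = (-14 - (-8))/(4 - 1) = -6/3 = -2.0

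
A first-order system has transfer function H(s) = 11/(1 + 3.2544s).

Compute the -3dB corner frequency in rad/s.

Corner frequency = 1/τ = 1/3.2544 = 0.307 rad/s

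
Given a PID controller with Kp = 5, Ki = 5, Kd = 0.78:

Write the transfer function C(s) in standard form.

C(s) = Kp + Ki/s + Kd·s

Substituting values: C(s) = 5 + 5/s + 0.78s = (0.78s² + 5s + 5)/s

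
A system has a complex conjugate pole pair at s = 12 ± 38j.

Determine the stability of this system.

Real part of poles is 12 (> 0, right half-plane). Unstable.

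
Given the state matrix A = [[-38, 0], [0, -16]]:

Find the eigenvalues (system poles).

For diagonal matrix, eigenvalues are diagonal entries: λ₁ = -38, λ₂ = -16.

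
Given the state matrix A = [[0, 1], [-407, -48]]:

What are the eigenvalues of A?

det(A - λI) = λ² - (-48)λ + 407 = (λ - (-37))(λ - (-11)). Eigenvalues: -37, -11.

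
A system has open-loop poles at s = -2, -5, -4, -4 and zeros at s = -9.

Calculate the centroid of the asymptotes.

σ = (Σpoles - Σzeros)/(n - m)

σ = (Σpoles - Σzeros)/(n - m) = (-15 - (-9))/(4 - 1) = -6/3 = -2.0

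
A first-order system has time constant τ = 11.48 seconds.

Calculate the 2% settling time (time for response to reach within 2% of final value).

For first-order system, 2% settling time ≈ 4τ = 4 × 11.48 = 45.92 s.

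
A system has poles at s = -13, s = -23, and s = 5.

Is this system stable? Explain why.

Pole(s) at s = 5 are not in the left half-plane. System is unstable.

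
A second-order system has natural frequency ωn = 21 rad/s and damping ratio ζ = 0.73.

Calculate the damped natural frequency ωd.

ωd = ωn√(1 - ζ²) = 21√(1 - 0.73²) = 14.35 rad/s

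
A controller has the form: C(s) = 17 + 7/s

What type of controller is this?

This is a Proportional-Integral (PI) controller.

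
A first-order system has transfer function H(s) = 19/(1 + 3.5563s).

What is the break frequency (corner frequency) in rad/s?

Corner frequency = 1/τ = 1/3.5563 = 0.281 rad/s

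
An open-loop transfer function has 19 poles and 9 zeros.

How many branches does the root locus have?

Root locus has n branches where n = number of poles = 19.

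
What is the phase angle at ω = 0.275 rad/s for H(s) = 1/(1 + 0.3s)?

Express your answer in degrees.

Phase = -arctan(ωτ) = -arctan(0.275 × 0.3) = -4.7°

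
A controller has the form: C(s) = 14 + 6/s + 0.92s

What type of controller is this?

This is a Proportional-Integral-Derivative (PID) controller.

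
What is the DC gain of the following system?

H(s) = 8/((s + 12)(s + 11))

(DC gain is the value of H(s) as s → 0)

DC gain = H(0) = 8/(12 × 11) = 8/132 = 0.0606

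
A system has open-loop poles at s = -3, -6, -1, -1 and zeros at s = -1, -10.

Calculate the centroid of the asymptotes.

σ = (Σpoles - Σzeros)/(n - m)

σ = (Σpoles - Σzeros)/(n - m) = (-11 - (-11))/(4 - 2) = 0/2 = 0.0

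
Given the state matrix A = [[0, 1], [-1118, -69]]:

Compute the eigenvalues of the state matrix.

det(A - λI) = λ² - (-69)λ + 1118 = (λ - (-43))(λ - (-26)). Eigenvalues: -43, -26.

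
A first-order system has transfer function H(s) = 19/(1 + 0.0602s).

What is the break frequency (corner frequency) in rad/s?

Corner frequency = 1/τ = 1/0.0602 = 16.611 rad/s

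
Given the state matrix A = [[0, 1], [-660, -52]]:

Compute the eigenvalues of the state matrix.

det(A - λI) = λ² - (-52)λ + 660 = (λ - (-30))(λ - (-22)). Eigenvalues: -30, -22.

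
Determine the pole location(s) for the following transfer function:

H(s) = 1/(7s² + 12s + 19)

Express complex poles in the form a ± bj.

Discriminant = 12² - 4×7×19 = 144 - 532 = -388 < 0, so the poles are a complex conjugate pair s = (-12 ± j√388)/(2×7). Real part = -12/(2×7) = -12/14 ≈ -0.8571; imaginary part = ±√388/(2×7) ≈ 1.4070. Poles: s = -0.8571 ± 1.4070j.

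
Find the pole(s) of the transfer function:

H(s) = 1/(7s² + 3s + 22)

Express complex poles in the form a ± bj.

Discriminant = 3² - 4×7×22 = 9 - 616 = -607 < 0, so the poles are a complex conjugate pair s = (-3 ± j√607)/(2×7). Real part = -3/(2×7) = -3/14 ≈ -0.2143; imaginary part = ±√607/(2×7) ≈ 1.7598. Poles: s = -0.2143 ± 1.7598j.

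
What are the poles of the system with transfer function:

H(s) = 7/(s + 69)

Pole is where denominator = 0: s + 69 = 0, so s = -69.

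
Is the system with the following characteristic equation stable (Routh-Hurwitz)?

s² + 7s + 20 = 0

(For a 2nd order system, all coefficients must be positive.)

Coefficients: 1, 7, 20. All positive, so system is stable.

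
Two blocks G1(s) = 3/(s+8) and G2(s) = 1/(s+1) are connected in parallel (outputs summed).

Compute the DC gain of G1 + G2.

Parallel: G_eq = G1 + G2. DC gain = G1(0) + G2(0) = 3/8 + 1/1 = 0.375 + 1 = 1.375.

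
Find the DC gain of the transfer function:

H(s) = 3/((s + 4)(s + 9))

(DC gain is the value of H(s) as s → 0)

DC gain = H(0) = 3/(4 × 9) = 3/36 = 0.0833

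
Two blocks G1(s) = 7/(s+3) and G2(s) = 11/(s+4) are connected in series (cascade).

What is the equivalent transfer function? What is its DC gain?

Series: multiply transfer functions. G_eq = 7/(s+3) × 11/(s+4) = 77/((s+3)(s+4)). DC gain = 77/(3×4) = 6.4167.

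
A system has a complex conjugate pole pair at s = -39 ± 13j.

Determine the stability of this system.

Real part of poles is -39 (< 0, left half-plane). Stable.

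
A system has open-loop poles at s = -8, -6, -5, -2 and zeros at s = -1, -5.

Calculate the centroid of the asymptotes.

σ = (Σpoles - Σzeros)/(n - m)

σ = (Σpoles - Σzeros)/(n - m) = (-21 - (-6))/(4 - 2) = -15/2 = -7.5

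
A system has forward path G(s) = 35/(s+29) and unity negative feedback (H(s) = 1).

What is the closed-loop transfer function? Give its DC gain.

T(s) = G/(1+GH) = [35/(s+29)] / [1 + 35/(s+29)] = 35/(s+29+35) = 35/(s+64). DC gain = 35/64 = 0.546875.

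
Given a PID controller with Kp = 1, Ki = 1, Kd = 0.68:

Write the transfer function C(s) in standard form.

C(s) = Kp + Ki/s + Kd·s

Substituting values: C(s) = 1 + 1/s + 0.68s = (0.68s² + s + 1)/s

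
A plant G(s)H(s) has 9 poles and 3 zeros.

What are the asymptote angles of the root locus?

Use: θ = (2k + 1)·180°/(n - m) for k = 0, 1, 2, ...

n - m = 9 - 3 = 6. Angles: θk = (2k + 1)·180°/6 = 30°, 90°, 150°, 210°, 270°, 330°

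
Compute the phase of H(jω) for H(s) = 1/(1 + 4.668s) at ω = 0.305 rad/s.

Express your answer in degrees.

Phase = -arctan(ωτ) = -arctan(0.305 × 4.668) = -54.9°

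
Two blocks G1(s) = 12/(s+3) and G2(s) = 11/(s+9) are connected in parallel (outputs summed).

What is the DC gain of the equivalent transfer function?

Parallel: G_eq = G1 + G2. DC gain = G1(0) + G2(0) = 12/3 + 11/9 = 4 + 1.2222 = 5.2222.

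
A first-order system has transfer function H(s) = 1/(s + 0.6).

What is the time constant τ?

For H(s) = 1/(s + 1/τ), the pole is at -1/τ = -0.6, so τ = 1/0.6 = 1.6667 s.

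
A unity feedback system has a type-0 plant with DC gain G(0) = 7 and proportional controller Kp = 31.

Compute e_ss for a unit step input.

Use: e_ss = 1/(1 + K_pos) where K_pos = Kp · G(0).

K_pos = Kp · G(0) = 31 × 7 = 217. e_ss = 1/(1 + 217) = 0.0046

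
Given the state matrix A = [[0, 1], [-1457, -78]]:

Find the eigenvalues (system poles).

det(A - λI) = λ² - (-78)λ + 1457 = (λ - (-31))(λ - (-47)). Eigenvalues: -31, -47.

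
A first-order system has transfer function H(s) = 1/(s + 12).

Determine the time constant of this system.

For H(s) = 1/(s + 1/τ), the pole is at -1/τ = -12, so τ = 1/12 = 0.0833 s.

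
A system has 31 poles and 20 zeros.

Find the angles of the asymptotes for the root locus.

n - m = 31 - 20 = 11. Angles: θk = (2k + 1)·180°/11 = 16.36°, 49.09°, 81.82°, 114.55°, 147.27°, 180°, 212.73°, 245.45°, 278.18°, 310.91°, 343.64°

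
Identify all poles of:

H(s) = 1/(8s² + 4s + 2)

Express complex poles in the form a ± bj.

Discriminant = 4² - 4×8×2 = 16 - 64 = -48 < 0, so the poles are a complex conjugate pair s = (-4 ± j√48)/(2×8). Real part = -4/(2×8) = -4/16 = -0.25; imaginary part = ±√48/(2×8) ≈ 0.4330. Poles: s = -0.25 ± 0.4330j.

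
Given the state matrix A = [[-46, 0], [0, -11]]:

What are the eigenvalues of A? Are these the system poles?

For diagonal matrix, eigenvalues are diagonal entries: λ₁ = -46, λ₂ = -11. Eigenvalues of A = system poles.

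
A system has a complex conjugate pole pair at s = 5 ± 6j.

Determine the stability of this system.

Real part of poles is 5 (> 0, right half-plane). Unstable.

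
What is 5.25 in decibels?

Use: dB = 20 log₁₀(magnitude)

dB = 20 log₁₀(5.25) = 14.4 dB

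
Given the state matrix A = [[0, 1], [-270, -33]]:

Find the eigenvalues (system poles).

det(A - λI) = λ² - (-33)λ + 270 = (λ - (-15))(λ - (-18)). Eigenvalues: -15, -18.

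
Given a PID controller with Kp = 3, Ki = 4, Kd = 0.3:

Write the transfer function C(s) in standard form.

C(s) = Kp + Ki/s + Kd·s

Substituting values: C(s) = 3 + 4/s + 0.3s = (0.3s² + 3s + 4)/s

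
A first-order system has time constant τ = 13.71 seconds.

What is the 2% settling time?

For first-order system, 2% settling time ≈ 4τ = 4 × 13.71 = 54.84 s.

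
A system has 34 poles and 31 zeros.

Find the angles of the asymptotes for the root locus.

n - m = 34 - 31 = 3. Angles: θk = (2k + 1)·180°/3 = 60°, 180°, 300°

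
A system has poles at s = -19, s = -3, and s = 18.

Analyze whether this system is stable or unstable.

Pole(s) at s = 18 are not in the left half-plane. System is unstable.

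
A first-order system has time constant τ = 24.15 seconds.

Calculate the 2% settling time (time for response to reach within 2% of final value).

For first-order system, 2% settling time ≈ 4τ = 4 × 24.15 = 96.6 s.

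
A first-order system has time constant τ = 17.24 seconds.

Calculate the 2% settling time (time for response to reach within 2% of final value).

For first-order system, 2% settling time ≈ 4τ = 4 × 17.24 = 68.96 s.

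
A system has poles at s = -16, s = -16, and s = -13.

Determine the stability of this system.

All poles are in the left half-plane. System is stable.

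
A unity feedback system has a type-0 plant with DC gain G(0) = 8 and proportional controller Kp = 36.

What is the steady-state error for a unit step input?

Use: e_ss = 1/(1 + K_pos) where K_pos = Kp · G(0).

K_pos = Kp · G(0) = 36 × 8 = 288. e_ss = 1/(1 + 288) = 0.0035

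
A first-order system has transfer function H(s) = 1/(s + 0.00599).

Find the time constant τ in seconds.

For H(s) = 1/(s + 1/τ), the pole is at -1/τ = -0.00599, so τ = 1/0.00599 = 166.9 s.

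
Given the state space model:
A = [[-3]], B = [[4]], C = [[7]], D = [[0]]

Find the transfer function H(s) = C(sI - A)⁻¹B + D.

(sI - A)⁻¹ = 1/(s + 3). H(s) = 7 × 4/(s + 3) + 0 = 28/(s + 3).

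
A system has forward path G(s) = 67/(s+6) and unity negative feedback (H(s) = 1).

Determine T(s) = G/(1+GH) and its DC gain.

T(s) = G/(1+GH) = [67/(s+6)] / [1 + 67/(s+6)] = 67/(s+6+67) = 67/(s+73). DC gain = 67/73 = 0.9178.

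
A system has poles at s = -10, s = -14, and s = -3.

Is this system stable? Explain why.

All poles are in the left half-plane. System is stable.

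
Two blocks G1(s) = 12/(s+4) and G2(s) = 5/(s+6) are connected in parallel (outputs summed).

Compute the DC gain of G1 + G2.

Parallel: G_eq = G1 + G2. DC gain = G1(0) + G2(0) = 12/4 + 5/6 = 3 + 0.8333 = 3.8333.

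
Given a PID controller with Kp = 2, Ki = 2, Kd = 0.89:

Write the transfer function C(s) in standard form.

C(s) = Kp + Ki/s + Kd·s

Substituting values: C(s) = 2 + 2/s + 0.89s = (0.89s² + 2s + 2)/s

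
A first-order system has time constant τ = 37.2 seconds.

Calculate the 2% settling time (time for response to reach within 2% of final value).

For first-order system, 2% settling time ≈ 4τ = 4 × 37.2 = 148.8 s.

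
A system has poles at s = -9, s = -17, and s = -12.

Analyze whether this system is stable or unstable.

All poles are in the left half-plane. System is stable.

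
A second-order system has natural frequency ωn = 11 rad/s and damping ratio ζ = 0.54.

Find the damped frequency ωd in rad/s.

ωd = ωn√(1 - ζ²) = 11√(1 - 0.54²) = 9.26 rad/s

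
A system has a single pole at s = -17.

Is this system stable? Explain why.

Pole at s = -17 is in the left half-plane. Stable.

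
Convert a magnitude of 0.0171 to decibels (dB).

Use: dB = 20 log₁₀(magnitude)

dB = 20 log₁₀(0.0171) = -35.3 dB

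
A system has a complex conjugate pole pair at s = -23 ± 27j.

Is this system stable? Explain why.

Real part of poles is -23 (< 0, left half-plane). Stable.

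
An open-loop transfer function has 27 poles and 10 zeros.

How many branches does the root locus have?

Root locus has n branches where n = number of poles = 27.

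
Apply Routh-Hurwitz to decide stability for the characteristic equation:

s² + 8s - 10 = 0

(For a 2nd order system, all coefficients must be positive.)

Coefficients: 1, 8, -10. c=-10 not positive, so system is unstable.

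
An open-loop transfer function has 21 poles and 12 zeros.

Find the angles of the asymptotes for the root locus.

n - m = 21 - 12 = 9. Angles: θk = (2k + 1)·180°/9 = 20°, 60°, 100°, 140°, 180°, 220°, 260°, 300°, 340°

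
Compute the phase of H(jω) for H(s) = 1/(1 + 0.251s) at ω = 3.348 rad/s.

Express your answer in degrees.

Phase = -arctan(ωτ) = -arctan(3.348 × 0.251) = -40.0°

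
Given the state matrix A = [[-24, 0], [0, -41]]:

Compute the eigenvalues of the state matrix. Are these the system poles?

For diagonal matrix, eigenvalues are diagonal entries: λ₁ = -24, λ₂ = -41. Eigenvalues of A = system poles.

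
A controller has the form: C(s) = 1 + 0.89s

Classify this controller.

This is a Proportional-Derivative (PD) controller.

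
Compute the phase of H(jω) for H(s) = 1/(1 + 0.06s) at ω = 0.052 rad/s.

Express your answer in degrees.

Phase = -arctan(ωτ) = -arctan(0.052 × 0.06) = -0.2°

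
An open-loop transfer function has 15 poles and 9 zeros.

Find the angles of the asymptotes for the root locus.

n - m = 15 - 9 = 6. Angles: θk = (2k + 1)·180°/6 = 30°, 90°, 150°, 210°, 270°, 330°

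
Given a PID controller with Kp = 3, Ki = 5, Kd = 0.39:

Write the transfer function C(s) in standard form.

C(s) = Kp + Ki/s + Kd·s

Substituting values: C(s) = 3 + 5/s + 0.39s = (0.39s² + 3s + 5)/s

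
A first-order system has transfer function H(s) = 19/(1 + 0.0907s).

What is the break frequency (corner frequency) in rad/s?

Corner frequency = 1/τ = 1/0.0907 = 11.025 rad/s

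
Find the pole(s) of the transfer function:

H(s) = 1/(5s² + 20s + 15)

Discriminant = 20² - 4×5×15 = 400 - 300 = 100 > 0, so two distinct real poles. Using quadratic formula: s = (-20 ± √100)/(2×5) = (-20 ± √100)/10, with √100 = 10. s₁ = -10/10 = -1, s₂ = -30/10 = -3. Poles: s₁ = -1, s₂ = -3.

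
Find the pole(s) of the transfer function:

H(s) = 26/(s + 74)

Pole is where denominator = 0: s + 74 = 0, so s = -74.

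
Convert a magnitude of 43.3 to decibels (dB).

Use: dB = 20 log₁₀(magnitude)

dB = 20 log₁₀(43.3) = 32.7 dB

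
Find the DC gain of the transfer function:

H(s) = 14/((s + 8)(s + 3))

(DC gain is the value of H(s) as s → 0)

DC gain = H(0) = 14/(8 × 3) = 14/24 = 0.5833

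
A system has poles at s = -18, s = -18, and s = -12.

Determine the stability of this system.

All poles are in the left half-plane. System is stable.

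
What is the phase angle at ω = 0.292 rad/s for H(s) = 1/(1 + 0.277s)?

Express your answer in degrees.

Phase = -arctan(ωτ) = -arctan(0.292 × 0.277) = -4.6°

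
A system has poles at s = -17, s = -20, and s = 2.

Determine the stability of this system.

Pole(s) at s = 2 are not in the left half-plane. System is unstable.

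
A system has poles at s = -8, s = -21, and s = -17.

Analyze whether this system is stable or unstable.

All poles are in the left half-plane. System is stable.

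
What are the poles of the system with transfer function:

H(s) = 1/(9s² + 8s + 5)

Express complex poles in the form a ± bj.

Discriminant = 8² - 4×9×5 = 64 - 180 = -116 < 0, so the poles are a complex conjugate pair s = (-8 ± j√116)/(2×9). Real part = -8/(2×9) = -8/18 ≈ -0.4444; imaginary part = ±√116/(2×9) ≈ 0.5984. Poles: s = -0.4444 ± 0.5984j.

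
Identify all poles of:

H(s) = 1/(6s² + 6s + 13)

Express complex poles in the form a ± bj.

Discriminant = 6² - 4×6×13 = 36 - 312 = -276 < 0, so the poles are a complex conjugate pair s = (-6 ± j√276)/(2×6). Real part = -6/(2×6) = -6/12 = -0.5; imaginary part = ±√276/(2×6) ≈ 1.3844. Poles: s = -0.5 ± 1.3844j.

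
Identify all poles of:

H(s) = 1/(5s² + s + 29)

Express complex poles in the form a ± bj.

Discriminant = 1² - 4×5×29 = 1 - 580 = -579 < 0, so the poles are a complex conjugate pair s = (-1 ± j√579)/(2×5). Real part = -1/(2×5) = -1/10 = -0.1; imaginary part = ±√579/(2×5) ≈ 2.4062. Poles: s = -0.1 ± 2.4062j.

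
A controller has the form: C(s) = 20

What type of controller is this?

This is a Proportional (P) controller.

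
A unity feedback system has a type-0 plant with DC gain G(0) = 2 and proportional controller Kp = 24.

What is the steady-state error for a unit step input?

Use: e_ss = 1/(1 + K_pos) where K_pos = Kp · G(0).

K_pos = Kp · G(0) = 24 × 2 = 48. e_ss = 1/(1 + 48) = 0.0204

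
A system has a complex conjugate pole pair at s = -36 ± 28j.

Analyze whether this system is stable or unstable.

Real part of poles is -36 (< 0, left half-plane). Stable.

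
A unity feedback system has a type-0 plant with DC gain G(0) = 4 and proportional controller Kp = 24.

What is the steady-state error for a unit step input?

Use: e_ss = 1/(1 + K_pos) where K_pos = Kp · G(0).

K_pos = Kp · G(0) = 24 × 4 = 96. e_ss = 1/(1 + 96) = 0.0103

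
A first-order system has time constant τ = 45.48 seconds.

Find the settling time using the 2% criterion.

For first-order system, 2% settling time ≈ 4τ = 4 × 45.48 = 181.92 s.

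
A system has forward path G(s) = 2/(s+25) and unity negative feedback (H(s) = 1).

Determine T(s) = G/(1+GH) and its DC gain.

T(s) = G/(1+GH) = [2/(s+25)] / [1 + 2/(s+25)] = 2/(s+25+2) = 2/(s+27). DC gain = 2/27 = 0.0741.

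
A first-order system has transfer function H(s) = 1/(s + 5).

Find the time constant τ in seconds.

For H(s) = 1/(s + 1/τ), the pole is at -1/τ = -5, so τ = 1/5 = 0.2 s.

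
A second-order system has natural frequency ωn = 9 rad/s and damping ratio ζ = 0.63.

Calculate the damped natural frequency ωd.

ωd = ωn√(1 - ζ²) = 9√(1 - 0.63²) = 6.99 rad/s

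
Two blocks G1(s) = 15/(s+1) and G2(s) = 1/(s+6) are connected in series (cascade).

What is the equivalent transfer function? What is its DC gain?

Series: multiply transfer functions. G_eq = 15/(s+1) × 1/(s+6) = 15/((s+1)(s+6)). DC gain = 15/(1×6) = 2.5.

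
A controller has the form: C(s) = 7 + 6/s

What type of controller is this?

This is a Proportional-Integral (PI) controller.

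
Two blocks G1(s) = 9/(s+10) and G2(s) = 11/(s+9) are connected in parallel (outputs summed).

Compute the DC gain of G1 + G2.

Parallel: G_eq = G1 + G2. DC gain = G1(0) + G2(0) = 9/10 + 11/9 = 0.9 + 1.2222 = 2.1222.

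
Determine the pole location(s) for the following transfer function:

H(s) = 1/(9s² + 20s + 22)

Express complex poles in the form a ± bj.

Discriminant = 20² - 4×9×22 = 400 - 792 = -392 < 0, so the poles are a complex conjugate pair s = (-20 ± j√392)/(2×9). Real part = -20/(2×9) = -20/18 ≈ -1.1111; imaginary part = ±√392/(2×9) ≈ 1.0999. Poles: s = -1.1111 ± 1.0999j.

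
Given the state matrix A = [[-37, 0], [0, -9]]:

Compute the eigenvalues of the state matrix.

For diagonal matrix, eigenvalues are diagonal entries: λ₁ = -37, λ₂ = -9.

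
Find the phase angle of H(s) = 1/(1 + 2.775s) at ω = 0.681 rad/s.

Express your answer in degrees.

Phase = -arctan(ωτ) = -arctan(0.681 × 2.775) = -62.1°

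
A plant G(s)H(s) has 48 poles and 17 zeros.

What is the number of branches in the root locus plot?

Root locus has n branches where n = number of poles = 48.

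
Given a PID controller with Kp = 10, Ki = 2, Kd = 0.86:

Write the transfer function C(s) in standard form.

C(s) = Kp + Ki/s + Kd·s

Substituting values: C(s) = 10 + 2/s + 0.86s = (0.86s² + 10s + 2)/s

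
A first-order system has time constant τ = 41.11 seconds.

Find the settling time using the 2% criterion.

For first-order system, 2% settling time ≈ 4τ = 4 × 41.11 = 164.44 s.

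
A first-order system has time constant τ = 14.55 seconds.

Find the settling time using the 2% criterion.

For first-order system, 2% settling time ≈ 4τ = 4 × 14.55 = 58.2 s.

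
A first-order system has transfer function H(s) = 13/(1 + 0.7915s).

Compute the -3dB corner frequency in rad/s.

Corner frequency = 1/τ = 1/0.7915 = 1.263 rad/s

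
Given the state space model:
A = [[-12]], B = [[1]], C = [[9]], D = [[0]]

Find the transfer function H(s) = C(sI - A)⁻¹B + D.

(sI - A)⁻¹ = 1/(s + 12). H(s) = 9 × 1/(s + 12) + 0 = 9/(s + 12).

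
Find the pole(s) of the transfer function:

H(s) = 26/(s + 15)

Pole is where denominator = 0: s + 15 = 0, so s = -15.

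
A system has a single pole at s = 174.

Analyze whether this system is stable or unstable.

Pole at s = 174 is in the right half-plane. Unstable.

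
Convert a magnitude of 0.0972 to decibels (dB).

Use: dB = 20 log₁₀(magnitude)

dB = 20 log₁₀(0.0972) = -20.2 dB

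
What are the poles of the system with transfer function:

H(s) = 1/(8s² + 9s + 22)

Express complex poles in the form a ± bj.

Discriminant = 9² - 4×8×22 = 81 - 704 = -623 < 0, so the poles are a complex conjugate pair s = (-9 ± j√623)/(2×8). Real part = -9/(2×8) = -9/16 = -0.5625; imaginary part = ±√623/(2×8) ≈ 1.5600. Poles: s = -0.5625 ± 1.5600j.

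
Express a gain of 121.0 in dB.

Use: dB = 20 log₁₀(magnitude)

dB = 20 log₁₀(121.0) = 41.7 dB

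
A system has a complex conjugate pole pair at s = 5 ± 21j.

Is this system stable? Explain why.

Real part of poles is 5 (> 0, right half-plane). Unstable.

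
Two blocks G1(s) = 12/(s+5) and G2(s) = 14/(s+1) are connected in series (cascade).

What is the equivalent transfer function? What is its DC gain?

Series: multiply transfer functions. G_eq = 12/(s+5) × 14/(s+1) = 168/((s+5)(s+1)). DC gain = 168/(5×1) = 33.6.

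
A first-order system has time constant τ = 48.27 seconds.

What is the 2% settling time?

For first-order system, 2% settling time ≈ 4τ = 4 × 48.27 = 193.08 s.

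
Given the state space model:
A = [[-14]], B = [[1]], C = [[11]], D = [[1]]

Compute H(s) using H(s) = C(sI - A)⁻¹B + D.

(sI - A)⁻¹ = 1/(s + 14). H(s) = 11×1/(s + 14) + 1 = (s + 25)/(s + 14).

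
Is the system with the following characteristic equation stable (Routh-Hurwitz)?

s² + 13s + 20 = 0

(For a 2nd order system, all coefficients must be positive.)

Coefficients: 1, 13, 20. All positive, so system is stable.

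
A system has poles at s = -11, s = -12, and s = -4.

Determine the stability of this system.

All poles are in the left half-plane. System is stable.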